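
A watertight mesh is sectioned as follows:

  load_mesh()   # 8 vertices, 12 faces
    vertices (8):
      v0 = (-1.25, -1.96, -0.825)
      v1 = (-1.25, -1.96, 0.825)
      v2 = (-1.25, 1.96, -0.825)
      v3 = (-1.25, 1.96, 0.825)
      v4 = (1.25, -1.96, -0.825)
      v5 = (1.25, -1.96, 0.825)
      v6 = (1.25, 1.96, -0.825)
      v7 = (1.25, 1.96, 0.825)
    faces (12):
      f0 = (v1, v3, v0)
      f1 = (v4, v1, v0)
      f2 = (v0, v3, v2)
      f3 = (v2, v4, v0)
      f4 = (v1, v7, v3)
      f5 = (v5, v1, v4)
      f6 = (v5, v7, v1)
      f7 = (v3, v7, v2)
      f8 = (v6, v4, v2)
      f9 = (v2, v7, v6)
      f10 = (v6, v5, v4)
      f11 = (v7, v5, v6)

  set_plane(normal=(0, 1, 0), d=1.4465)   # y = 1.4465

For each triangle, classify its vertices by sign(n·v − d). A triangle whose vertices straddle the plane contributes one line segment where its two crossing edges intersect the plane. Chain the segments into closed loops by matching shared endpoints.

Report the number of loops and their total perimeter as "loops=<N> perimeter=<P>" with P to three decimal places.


Straddling triangles (8 of 12):
  (v1,v3,v0) [-+-] → (-1.25, 1.4465, 0.825)–(-1.25, 1.4465, 0.608858)  len=0.2161
  (v0,v3,v2) [-++] → (-1.25, 1.4465, 0.608858)–(-1.25, 1.4465, -0.825)  len=1.4339
  (v2,v4,v0) [+--] → (-0.922513, 1.4465, -0.825)–(-1.25, 1.4465, -0.825)  len=0.3275
  (v1,v7,v3) [-++] → (0.922513, 1.4465, 0.825)–(-1.25, 1.4465, 0.825)  len=2.1725
  (v5,v7,v1) [-+-] → (1.25, 1.4465, 0.825)–(0.922513, 1.4465, 0.825)  len=0.3275
  (v6,v4,v2) [+-+] → (1.25, 1.4465, -0.825)–(-0.922513, 1.4465, -0.825)  len=2.1725
  (v6,v5,v4) [+--] → (1.25, 1.4465, -0.608858)–(1.25, 1.4465, -0.825)  len=0.2161
  (v7,v5,v6) [+-+] → (1.25, 1.4465, 0.825)–(1.25, 1.4465, -0.608858)  len=1.4339

Chained into 1 loop(s):
  loop 1: 8 segments, perimeter = 8.3000
Total perimeter = 8.300

loops=1 perimeter=8.300


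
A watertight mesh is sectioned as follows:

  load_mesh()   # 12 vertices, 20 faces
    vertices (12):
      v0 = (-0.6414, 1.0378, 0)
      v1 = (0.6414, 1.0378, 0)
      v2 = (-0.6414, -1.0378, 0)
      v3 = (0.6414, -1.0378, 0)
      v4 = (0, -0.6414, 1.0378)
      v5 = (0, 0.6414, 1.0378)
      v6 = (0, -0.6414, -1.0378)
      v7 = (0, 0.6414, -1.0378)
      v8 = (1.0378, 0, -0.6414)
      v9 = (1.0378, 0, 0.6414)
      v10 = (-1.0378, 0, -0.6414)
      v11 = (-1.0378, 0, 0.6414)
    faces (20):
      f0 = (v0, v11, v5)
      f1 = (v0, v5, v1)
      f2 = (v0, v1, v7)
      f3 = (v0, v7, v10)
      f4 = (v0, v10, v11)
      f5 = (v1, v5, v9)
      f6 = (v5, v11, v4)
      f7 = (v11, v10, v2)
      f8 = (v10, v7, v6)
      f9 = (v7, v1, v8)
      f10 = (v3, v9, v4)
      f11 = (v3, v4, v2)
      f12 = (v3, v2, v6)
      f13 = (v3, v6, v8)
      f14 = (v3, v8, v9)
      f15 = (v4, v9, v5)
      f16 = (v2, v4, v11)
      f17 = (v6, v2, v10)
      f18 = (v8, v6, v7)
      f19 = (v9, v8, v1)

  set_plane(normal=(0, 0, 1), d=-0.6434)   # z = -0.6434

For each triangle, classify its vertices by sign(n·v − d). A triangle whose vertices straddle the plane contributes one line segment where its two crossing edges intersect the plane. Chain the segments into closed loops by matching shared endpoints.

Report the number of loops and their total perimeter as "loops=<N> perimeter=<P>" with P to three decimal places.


loops=1 perimeter=5.450

Straddling triangles (8 of 20):
  (v0,v1,v7) [++-] → (0.243754, 0.792046, -0.6434)–(-0.243754, 0.792046, -0.6434)  len=0.4875
  (v0,v7,v10) [+-+] → (-0.243754, 0.792046, -0.6434)–(-1.03256, 0.00323613, -0.6434)  len=1.1155
  (v10,v7,v6) [+--] → (-1.03256, 0.00323613, -0.6434)–(-1.03256, -0.00323613, -0.6434)  len=0.0065
  (v7,v1,v8) [-++] → (0.243754, 0.792046, -0.6434)–(1.03256, 0.00323613, -0.6434)  len=1.1155
  (v3,v2,v6) [++-] → (-0.243754, -0.792046, -0.6434)–(0.243754, -0.792046, -0.6434)  len=0.4875
  (v3,v6,v8) [+-+] → (0.243754, -0.792046, -0.6434)–(1.03256, -0.00323613, -0.6434)  len=1.1155
  (v6,v2,v10) [-++] → (-0.243754, -0.792046, -0.6434)–(-1.03256, -0.00323613, -0.6434)  len=1.1155
  (v8,v6,v7) [+--] → (1.03256, -0.00323613, -0.6434)–(1.03256, 0.00323613, -0.6434)  len=0.0065

Chained into 1 loop(s):
  loop 1: 8 segments, perimeter = 5.4501
Total perimeter = 5.450


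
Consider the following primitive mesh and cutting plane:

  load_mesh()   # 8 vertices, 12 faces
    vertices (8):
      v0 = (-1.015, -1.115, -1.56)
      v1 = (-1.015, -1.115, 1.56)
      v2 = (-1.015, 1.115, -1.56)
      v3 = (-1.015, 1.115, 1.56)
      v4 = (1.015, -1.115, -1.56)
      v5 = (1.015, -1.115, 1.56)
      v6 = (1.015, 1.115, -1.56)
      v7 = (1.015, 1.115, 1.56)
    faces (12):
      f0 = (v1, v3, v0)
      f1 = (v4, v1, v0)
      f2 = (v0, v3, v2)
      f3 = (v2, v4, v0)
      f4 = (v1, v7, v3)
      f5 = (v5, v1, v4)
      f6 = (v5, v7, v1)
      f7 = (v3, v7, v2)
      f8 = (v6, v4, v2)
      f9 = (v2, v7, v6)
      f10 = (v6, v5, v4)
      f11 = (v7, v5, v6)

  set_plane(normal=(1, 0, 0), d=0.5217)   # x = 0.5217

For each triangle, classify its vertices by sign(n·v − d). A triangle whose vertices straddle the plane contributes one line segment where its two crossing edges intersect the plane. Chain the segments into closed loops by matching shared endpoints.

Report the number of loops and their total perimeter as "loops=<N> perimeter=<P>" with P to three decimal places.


loops=1 perimeter=10.700

Straddling triangles (8 of 12):
  (v4,v1,v0) [+--] → (0.5217, -1.115, -0.801825)–(0.5217, -1.115, -1.56)  len=0.7582
  (v2,v4,v0) [-+-] → (0.5217, -0.573099, -1.56)–(0.5217, -1.115, -1.56)  len=0.5419
  (v1,v7,v3) [-+-] → (0.5217, 0.573099, 1.56)–(0.5217, 1.115, 1.56)  len=0.5419
  (v5,v1,v4) [+-+] → (0.5217, -1.115, 1.56)–(0.5217, -1.115, -0.801825)  len=2.3618
  (v5,v7,v1) [++-] → (0.5217, 0.573099, 1.56)–(0.5217, -1.115, 1.56)  len=1.6881
  (v3,v7,v2) [-+-] → (0.5217, 1.115, 1.56)–(0.5217, 1.115, 0.801825)  len=0.7582
  (v6,v4,v2) [++-] → (0.5217, -0.573099, -1.56)–(0.5217, 1.115, -1.56)  len=1.6881
  (v2,v7,v6) [-++] → (0.5217, 1.115, 0.801825)–(0.5217, 1.115, -1.56)  len=2.3618

Chained into 1 loop(s):
  loop 1: 8 segments, perimeter = 10.7000
Total perimeter = 10.700


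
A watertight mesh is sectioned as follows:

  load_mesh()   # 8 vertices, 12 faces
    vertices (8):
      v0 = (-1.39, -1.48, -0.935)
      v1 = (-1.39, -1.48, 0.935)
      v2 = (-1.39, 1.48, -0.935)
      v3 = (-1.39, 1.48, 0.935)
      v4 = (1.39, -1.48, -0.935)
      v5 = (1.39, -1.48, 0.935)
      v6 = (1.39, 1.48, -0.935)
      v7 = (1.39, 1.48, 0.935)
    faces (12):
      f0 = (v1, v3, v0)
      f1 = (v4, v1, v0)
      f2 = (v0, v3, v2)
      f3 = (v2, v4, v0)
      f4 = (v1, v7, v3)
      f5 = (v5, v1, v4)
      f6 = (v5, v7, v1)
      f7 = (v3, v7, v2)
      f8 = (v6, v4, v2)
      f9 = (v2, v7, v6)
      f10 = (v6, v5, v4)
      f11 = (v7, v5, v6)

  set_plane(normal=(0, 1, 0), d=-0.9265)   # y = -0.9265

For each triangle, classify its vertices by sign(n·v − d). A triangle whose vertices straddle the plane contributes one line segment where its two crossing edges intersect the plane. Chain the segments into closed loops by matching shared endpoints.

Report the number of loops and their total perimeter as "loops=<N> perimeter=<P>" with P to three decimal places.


Straddling triangles (8 of 12):
  (v1,v3,v0) [-+-] → (-1.39, -0.9265, 0.935)–(-1.39, -0.9265, -0.585323)  len=1.5203
  (v0,v3,v2) [-++] → (-1.39, -0.9265, -0.585323)–(-1.39, -0.9265, -0.935)  len=0.3497
  (v2,v4,v0) [+--] → (0.870159, -0.9265, -0.935)–(-1.39, -0.9265, -0.935)  len=2.2602
  (v1,v7,v3) [-++] → (-0.870159, -0.9265, 0.935)–(-1.39, -0.9265, 0.935)  len=0.5198
  (v5,v7,v1) [-+-] → (1.39, -0.9265, 0.935)–(-0.870159, -0.9265, 0.935)  len=2.2602
  (v6,v4,v2) [+-+] → (1.39, -0.9265, -0.935)–(0.870159, -0.9265, -0.935)  len=0.5198
  (v6,v5,v4) [+--] → (1.39, -0.9265, 0.585323)–(1.39, -0.9265, -0.935)  len=1.5203
  (v7,v5,v6) [+-+] → (1.39, -0.9265, 0.935)–(1.39, -0.9265, 0.585323)  len=0.3497

Chained into 1 loop(s):
  loop 1: 8 segments, perimeter = 9.3000
Total perimeter = 9.300

loops=1 perimeter=9.300


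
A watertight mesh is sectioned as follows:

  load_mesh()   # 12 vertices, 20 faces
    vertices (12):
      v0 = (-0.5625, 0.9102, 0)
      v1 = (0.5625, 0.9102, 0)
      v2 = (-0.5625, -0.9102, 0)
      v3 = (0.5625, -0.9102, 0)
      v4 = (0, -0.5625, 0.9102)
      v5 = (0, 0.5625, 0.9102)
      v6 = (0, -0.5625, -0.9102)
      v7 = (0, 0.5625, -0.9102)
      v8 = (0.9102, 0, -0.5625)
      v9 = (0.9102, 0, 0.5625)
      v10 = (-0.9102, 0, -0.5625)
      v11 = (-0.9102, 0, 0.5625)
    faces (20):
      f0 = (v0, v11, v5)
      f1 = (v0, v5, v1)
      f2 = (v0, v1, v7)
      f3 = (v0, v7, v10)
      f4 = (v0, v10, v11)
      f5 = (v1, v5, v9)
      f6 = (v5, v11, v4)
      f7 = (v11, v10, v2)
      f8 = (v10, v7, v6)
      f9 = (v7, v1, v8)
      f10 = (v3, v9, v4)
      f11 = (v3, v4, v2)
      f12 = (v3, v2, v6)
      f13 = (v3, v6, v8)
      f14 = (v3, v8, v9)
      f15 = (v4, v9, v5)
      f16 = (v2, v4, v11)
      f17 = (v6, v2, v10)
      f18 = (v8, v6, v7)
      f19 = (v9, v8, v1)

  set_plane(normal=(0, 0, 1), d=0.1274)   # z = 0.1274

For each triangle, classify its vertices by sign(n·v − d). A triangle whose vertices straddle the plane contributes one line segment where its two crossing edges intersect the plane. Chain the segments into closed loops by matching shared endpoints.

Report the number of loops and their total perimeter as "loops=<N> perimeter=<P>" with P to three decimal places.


loops=1 perimeter=5.841

Straddling triangles (10 of 20):
  (v0,v11,v5) [-++] → (-0.64125, 0.70405, 0.1274)–(-0.483767, 0.861533, 0.1274)  len=0.2227
  (v0,v5,v1) [-+-] → (-0.483767, 0.861533, 0.1274)–(0.483767, 0.861533, 0.1274)  len=0.9675
  (v0,v10,v11) [--+] → (-0.9102, 0, 0.1274)–(-0.64125, 0.70405, 0.1274)  len=0.7537
  (v1,v5,v9) [-++] → (0.483767, 0.861533, 0.1274)–(0.64125, 0.70405, 0.1274)  len=0.2227
  (v11,v10,v2) [+--] → (-0.9102, 0, 0.1274)–(-0.64125, -0.70405, 0.1274)  len=0.7537
  (v3,v9,v4) [-++] → (0.64125, -0.70405, 0.1274)–(0.483767, -0.861533, 0.1274)  len=0.2227
  (v3,v4,v2) [-+-] → (0.483767, -0.861533, 0.1274)–(-0.483767, -0.861533, 0.1274)  len=0.9675
  (v3,v8,v9) [--+] → (0.9102, 0, 0.1274)–(0.64125, -0.70405, 0.1274)  len=0.7537
  (v2,v4,v11) [-++] → (-0.483767, -0.861533, 0.1274)–(-0.64125, -0.70405, 0.1274)  len=0.2227
  (v9,v8,v1) [+--] → (0.9102, 0, 0.1274)–(0.64125, 0.70405, 0.1274)  len=0.7537

Chained into 1 loop(s):
  loop 1: 10 segments, perimeter = 5.8406
Total perimeter = 5.841


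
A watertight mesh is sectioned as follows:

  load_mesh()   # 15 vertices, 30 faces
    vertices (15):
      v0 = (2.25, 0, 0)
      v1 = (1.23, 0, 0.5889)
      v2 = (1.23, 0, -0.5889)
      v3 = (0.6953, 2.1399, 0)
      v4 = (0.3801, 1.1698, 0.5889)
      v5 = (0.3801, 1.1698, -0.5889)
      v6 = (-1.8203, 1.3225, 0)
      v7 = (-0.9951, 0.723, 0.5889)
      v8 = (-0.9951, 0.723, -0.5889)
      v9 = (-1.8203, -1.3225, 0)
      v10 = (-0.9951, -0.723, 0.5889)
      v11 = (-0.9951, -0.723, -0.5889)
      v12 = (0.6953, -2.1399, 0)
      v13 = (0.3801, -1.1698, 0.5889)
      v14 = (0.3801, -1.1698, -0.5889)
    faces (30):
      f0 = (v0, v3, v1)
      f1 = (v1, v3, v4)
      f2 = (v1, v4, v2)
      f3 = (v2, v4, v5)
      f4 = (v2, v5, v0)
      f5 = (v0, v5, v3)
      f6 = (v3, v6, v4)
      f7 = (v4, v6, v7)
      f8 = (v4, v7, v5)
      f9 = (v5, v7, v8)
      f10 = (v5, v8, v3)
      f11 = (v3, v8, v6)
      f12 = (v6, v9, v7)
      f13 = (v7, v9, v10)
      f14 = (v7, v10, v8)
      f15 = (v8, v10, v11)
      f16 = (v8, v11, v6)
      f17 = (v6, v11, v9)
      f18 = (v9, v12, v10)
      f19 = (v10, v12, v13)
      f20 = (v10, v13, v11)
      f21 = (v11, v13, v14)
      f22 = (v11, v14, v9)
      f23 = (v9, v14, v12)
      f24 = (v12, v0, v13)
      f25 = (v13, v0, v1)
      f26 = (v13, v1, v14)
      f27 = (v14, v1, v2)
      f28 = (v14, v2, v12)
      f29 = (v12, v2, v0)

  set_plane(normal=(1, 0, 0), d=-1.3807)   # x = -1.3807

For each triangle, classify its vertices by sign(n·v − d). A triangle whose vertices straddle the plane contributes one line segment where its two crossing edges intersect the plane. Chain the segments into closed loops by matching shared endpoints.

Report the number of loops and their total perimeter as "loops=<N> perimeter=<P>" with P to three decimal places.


loops=1 perimeter=6.247

Straddling triangles (10 of 30):
  (v3,v6,v4) [+-+] → (-1.3807, 1.46534, 0)–(-1.3807, 1.29199, 0.117652)  len=0.2095
  (v4,v6,v7) [+-+] → (-1.3807, 1.29199, 0.117652)–(-1.3807, 1.00313, 0.313718)  len=0.3491
  (v3,v8,v6) [++-] → (-1.3807, 1.00313, -0.313718)–(-1.3807, 1.46534, 0)  len=0.5586
  (v6,v9,v7) [--+] → (-1.3807, -0.232823, 0.313718)–(-1.3807, 1.00313, 0.313718)  len=1.2360
  (v7,v9,v10) [+-+] → (-1.3807, -0.232823, 0.313718)–(-1.3807, -1.00313, 0.313718)  len=0.7703
  (v8,v11,v6) [++-] → (-1.3807, 0.232823, -0.313718)–(-1.3807, 1.00313, -0.313718)  len=0.7703
  (v6,v11,v9) [-+-] → (-1.3807, 0.232823, -0.313718)–(-1.3807, -1.00313, -0.313718)  len=1.2360
  (v9,v12,v10) [-++] → (-1.3807, -1.46534, 0)–(-1.3807, -1.00313, 0.313718)  len=0.5586
  (v11,v14,v9) [++-] → (-1.3807, -1.29199, -0.117652)–(-1.3807, -1.00313, -0.313718)  len=0.3491
  (v9,v14,v12) [-++] → (-1.3807, -1.29199, -0.117652)–(-1.3807, -1.46534, 0)  len=0.2095

Chained into 1 loop(s):
  loop 1: 10 segments, perimeter = 6.2470
Total perimeter = 6.247


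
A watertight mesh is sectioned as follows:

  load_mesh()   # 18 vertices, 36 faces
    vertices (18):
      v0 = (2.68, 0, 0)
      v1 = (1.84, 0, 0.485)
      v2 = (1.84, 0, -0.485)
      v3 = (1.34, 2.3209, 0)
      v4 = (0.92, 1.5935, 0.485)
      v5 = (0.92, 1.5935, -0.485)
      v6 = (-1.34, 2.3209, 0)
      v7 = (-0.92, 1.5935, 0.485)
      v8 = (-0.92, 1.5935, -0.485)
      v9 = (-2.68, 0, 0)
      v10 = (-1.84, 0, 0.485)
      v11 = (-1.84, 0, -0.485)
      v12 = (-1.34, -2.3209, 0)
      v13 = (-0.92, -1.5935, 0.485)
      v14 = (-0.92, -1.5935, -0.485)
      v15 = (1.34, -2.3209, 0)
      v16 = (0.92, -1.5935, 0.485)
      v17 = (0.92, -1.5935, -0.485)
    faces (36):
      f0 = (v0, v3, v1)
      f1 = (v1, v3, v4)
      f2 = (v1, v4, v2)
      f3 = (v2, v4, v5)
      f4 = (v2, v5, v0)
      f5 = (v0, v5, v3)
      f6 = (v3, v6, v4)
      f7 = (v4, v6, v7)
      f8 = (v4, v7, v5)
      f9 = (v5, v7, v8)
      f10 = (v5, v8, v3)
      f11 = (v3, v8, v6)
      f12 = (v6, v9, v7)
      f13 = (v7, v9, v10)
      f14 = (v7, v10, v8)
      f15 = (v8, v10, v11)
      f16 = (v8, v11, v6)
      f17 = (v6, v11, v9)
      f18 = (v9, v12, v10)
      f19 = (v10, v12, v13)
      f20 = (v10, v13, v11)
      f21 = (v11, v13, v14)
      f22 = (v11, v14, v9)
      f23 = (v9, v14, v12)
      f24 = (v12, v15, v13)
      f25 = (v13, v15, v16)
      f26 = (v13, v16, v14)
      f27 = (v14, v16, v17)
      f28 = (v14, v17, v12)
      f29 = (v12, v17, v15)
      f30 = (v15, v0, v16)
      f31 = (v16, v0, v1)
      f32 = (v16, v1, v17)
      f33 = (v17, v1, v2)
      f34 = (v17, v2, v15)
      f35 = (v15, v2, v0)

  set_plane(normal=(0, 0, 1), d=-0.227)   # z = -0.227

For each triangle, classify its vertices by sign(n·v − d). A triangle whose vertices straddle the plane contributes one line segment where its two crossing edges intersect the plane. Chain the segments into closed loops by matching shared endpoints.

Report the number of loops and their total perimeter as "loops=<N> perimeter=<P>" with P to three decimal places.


loops=2 perimeter=24.761

Straddling triangles (24 of 36):
  (v1,v4,v2) [++-] → (1.5953, 0.423838, -0.227)–(1.84, 0, -0.227)  len=0.4894
  (v2,v4,v5) [-+-] → (1.5953, 0.423838, -0.227)–(0.92, 1.5935, -0.227)  len=1.3506
  (v2,v5,v0) [--+] → (1.85625, 0.745824, -0.227)–(2.28685, 0, -0.227)  len=0.8612
  (v0,v5,v3) [+-+] → (1.85625, 0.745824, -0.227)–(1.14342, 1.98045, -0.227)  len=1.4256
  (v4,v7,v5) [++-] → (0.430598, 1.5935, -0.227)–(0.92, 1.5935, -0.227)  len=0.4894
  (v5,v7,v8) [-+-] → (0.430598, 1.5935, -0.227)–(-0.92, 1.5935, -0.227)  len=1.3506
  (v5,v8,v3) [--+] → (0.282227, 1.98045, -0.227)–(1.14342, 1.98045, -0.227)  len=0.8612
  (v3,v8,v6) [+-+] → (0.282227, 1.98045, -0.227)–(-1.14342, 1.98045, -0.227)  len=1.4256
  (v7,v10,v8) [++-] → (-1.1647, 1.16966, -0.227)–(-0.92, 1.5935, -0.227)  len=0.4894
  (v8,v10,v11) [-+-] → (-1.1647, 1.16966, -0.227)–(-1.84, 0, -0.227)  len=1.3506
  (v8,v11,v6) [--+] → (-1.57402, 1.23462, -0.227)–(-1.14342, 1.98045, -0.227)  len=0.8612
  (v6,v11,v9) [+-+] → (-1.57402, 1.23462, -0.227)–(-2.28685, 0, -0.227)  len=1.4256
  (v10,v13,v11) [++-] → (-1.5953, -0.423838, -0.227)–(-1.84, 0, -0.227)  len=0.4894
  (v11,v13,v14) [-+-] → (-1.5953, -0.423838, -0.227)–(-0.92, -1.5935, -0.227)  len=1.3506
  (v11,v14,v9) [--+] → (-1.85625, -0.745824, -0.227)–(-2.28685, 0, -0.227)  len=0.8612
  (v9,v14,v12) [+-+] → (-1.85625, -0.745824, -0.227)–(-1.14342, -1.98045, -0.227)  len=1.4256
  (v13,v16,v14) [++-] → (-0.430598, -1.5935, -0.227)–(-0.92, -1.5935, -0.227)  len=0.4894
  (v14,v16,v17) [-+-] → (-0.430598, -1.5935, -0.227)–(0.92, -1.5935, -0.227)  len=1.3506
  (v14,v17,v12) [--+] → (-0.282227, -1.98045, -0.227)–(-1.14342, -1.98045, -0.227)  len=0.8612
  (v12,v17,v15) [+-+] → (-0.282227, -1.98045, -0.227)–(1.14342, -1.98045, -0.227)  len=1.4256
  (v16,v1,v17) [++-] → (1.1647, -1.16966, -0.227)–(0.92, -1.5935, -0.227)  len=0.4894
  (v17,v1,v2) [-+-] → (1.1647, -1.16966, -0.227)–(1.84, 0, -0.227)  len=1.3506
  (v17,v2,v15) [--+] → (1.57402, -1.23462, -0.227)–(1.14342, -1.98045, -0.227)  len=0.8612
  (v15,v2,v0) [+-+] → (1.57402, -1.23462, -0.227)–(2.28685, 0, -0.227)  len=1.4256

Chained into 2 loop(s):
  loop 1: 12 segments, perimeter = 11.0400
  loop 2: 12 segments, perimeter = 13.7210
Total perimeter = 24.761


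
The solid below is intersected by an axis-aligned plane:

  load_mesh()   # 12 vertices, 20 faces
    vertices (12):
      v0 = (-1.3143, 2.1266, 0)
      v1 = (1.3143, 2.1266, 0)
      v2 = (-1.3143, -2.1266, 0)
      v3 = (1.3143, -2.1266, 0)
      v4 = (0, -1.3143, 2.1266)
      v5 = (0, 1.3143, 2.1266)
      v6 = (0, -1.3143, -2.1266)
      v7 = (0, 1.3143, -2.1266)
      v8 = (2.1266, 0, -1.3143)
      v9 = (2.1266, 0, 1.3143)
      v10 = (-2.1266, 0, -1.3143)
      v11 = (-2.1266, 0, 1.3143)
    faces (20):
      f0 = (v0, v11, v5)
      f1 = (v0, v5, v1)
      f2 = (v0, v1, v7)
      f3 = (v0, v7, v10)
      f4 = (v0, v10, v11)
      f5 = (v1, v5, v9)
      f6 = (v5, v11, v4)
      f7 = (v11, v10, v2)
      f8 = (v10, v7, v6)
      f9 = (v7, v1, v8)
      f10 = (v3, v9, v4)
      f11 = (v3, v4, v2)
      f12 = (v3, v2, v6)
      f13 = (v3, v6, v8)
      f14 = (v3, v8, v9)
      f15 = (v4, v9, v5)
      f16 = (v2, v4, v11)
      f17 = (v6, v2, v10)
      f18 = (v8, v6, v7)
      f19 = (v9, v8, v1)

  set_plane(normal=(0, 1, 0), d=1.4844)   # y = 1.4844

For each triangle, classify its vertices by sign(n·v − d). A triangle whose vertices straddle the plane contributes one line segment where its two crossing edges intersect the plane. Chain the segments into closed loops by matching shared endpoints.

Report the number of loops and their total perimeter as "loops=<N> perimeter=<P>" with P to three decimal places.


Straddling triangles (8 of 20):
  (v0,v11,v5) [+--] → (-1.5596, 1.4844, 0.396898)–(-0.275222, 1.4844, 1.68128)  len=1.8164
  (v0,v5,v1) [+-+] → (-0.275222, 1.4844, 1.68128)–(0.275222, 1.4844, 1.68128)  len=0.5504
  (v0,v1,v7) [++-] → (0.275222, 1.4844, -1.68128)–(-0.275222, 1.4844, -1.68128)  len=0.5504
  (v0,v7,v10) [+--] → (-0.275222, 1.4844, -1.68128)–(-1.5596, 1.4844, -0.396898)  len=1.8164
  (v0,v10,v11) [+--] → (-1.5596, 1.4844, -0.396898)–(-1.5596, 1.4844, 0.396898)  len=0.7938
  (v1,v5,v9) [+--] → (0.275222, 1.4844, 1.68128)–(1.5596, 1.4844, 0.396898)  len=1.8164
  (v7,v1,v8) [-+-] → (0.275222, 1.4844, -1.68128)–(1.5596, 1.4844, -0.396898)  len=1.8164
  (v9,v8,v1) [--+] → (1.5596, 1.4844, -0.396898)–(1.5596, 1.4844, 0.396898)  len=0.7938

Chained into 1 loop(s):
  loop 1: 8 segments, perimeter = 9.9540
Total perimeter = 9.954

loops=1 perimeter=9.954


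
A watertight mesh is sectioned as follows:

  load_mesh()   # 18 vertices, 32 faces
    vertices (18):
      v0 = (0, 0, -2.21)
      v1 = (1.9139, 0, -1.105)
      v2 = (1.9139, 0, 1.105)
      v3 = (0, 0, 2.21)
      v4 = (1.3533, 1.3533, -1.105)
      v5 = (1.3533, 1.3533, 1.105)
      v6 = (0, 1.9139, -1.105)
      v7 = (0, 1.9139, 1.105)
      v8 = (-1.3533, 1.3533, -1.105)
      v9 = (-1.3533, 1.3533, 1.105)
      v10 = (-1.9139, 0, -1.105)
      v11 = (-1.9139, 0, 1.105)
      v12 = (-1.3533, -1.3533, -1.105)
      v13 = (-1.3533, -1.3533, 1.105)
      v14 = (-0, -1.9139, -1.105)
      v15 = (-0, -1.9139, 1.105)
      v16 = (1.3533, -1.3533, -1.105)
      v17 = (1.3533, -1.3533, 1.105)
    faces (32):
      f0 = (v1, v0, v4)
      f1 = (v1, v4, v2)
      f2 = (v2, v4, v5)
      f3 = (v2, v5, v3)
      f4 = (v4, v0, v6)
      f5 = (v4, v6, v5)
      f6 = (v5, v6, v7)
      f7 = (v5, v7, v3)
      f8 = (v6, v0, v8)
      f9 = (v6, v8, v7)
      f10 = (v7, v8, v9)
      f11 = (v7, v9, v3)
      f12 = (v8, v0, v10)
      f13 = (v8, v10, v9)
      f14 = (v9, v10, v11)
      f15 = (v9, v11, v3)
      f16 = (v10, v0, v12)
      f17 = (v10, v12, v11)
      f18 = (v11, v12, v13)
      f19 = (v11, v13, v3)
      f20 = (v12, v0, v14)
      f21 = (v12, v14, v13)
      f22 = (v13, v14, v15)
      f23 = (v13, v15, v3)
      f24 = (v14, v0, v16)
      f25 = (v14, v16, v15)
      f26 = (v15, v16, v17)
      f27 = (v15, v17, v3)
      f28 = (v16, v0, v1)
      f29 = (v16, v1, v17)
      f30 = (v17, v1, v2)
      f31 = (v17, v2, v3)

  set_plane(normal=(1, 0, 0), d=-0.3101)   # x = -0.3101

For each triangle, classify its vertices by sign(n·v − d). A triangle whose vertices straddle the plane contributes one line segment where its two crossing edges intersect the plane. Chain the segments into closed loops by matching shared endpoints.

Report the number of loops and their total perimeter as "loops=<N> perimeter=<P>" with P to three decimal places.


loops=1 perimeter=12.510

Straddling triangles (12 of 32):
  (v6,v0,v8) [++-] → (-0.3101, 0.3101, -1.9568)–(-0.3101, 1.78544, -1.105)  len=1.7036
  (v6,v8,v7) [+-+] → (-0.3101, 1.78544, -1.105)–(-0.3101, 1.78544, 0.598593)  len=1.7036
  (v7,v8,v9) [+--] → (-0.3101, 1.78544, 0.598593)–(-0.3101, 1.78544, 1.105)  len=0.5064
  (v7,v9,v3) [+-+] → (-0.3101, 1.78544, 1.105)–(-0.3101, 0.3101, 1.9568)  len=1.7036
  (v8,v0,v10) [-+-] → (-0.3101, 0.3101, -1.9568)–(-0.3101, 0, -2.03096)  len=0.3188
  (v9,v11,v3) [--+] → (-0.3101, 0, 2.03096)–(-0.3101, 0.3101, 1.9568)  len=0.3188
  (v10,v0,v12) [-+-] → (-0.3101, 0, -2.03096)–(-0.3101, -0.3101, -1.9568)  len=0.3188
  (v11,v13,v3) [--+] → (-0.3101, -0.3101, 1.9568)–(-0.3101, 0, 2.03096)  len=0.3188
  (v12,v0,v14) [-++] → (-0.3101, -0.3101, -1.9568)–(-0.3101, -1.78544, -1.105)  len=1.7036
  (v12,v14,v13) [-+-] → (-0.3101, -1.78544, -1.105)–(-0.3101, -1.78544, -0.598593)  len=0.5064
  (v13,v14,v15) [-++] → (-0.3101, -1.78544, -0.598593)–(-0.3101, -1.78544, 1.105)  len=1.7036
  (v13,v15,v3) [-++] → (-0.3101, -1.78544, 1.105)–(-0.3101, -0.3101, 1.9568)  len=1.7036

Chained into 1 loop(s):
  loop 1: 12 segments, perimeter = 12.5097
Total perimeter = 12.510


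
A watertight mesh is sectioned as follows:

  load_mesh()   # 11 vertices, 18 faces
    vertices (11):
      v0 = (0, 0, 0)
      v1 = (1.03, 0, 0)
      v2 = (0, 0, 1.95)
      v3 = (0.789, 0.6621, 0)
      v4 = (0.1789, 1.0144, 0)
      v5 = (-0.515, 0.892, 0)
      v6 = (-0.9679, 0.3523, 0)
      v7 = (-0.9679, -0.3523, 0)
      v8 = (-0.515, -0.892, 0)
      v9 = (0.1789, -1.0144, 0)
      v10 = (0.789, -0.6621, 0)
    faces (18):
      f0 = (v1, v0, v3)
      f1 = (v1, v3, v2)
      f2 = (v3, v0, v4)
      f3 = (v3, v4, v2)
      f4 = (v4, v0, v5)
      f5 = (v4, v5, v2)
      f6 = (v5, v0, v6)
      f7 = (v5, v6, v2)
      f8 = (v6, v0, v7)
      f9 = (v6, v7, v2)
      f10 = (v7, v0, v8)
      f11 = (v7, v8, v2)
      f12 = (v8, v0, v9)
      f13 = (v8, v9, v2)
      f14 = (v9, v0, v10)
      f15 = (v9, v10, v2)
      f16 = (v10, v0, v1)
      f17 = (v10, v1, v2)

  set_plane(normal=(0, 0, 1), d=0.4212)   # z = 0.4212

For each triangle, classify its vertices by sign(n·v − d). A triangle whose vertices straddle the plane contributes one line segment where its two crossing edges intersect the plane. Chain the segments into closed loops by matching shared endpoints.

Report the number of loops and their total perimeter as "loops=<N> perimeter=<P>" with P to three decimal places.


Straddling triangles (9 of 18):
  (v1,v3,v2) [--+] → (0.618576, 0.519086, 0.4212)–(0.80752, 0, 0.4212)  len=0.5524
  (v3,v4,v2) [--+] → (0.140258, 0.79529, 0.4212)–(0.618576, 0.519086, 0.4212)  len=0.5523
  (v4,v5,v2) [--+] → (-0.40376, 0.699328, 0.4212)–(0.140258, 0.79529, 0.4212)  len=0.5524
  (v5,v6,v2) [--+] → (-0.758834, 0.276203, 0.4212)–(-0.40376, 0.699328, 0.4212)  len=0.5524
  (v6,v7,v2) [--+] → (-0.758834, -0.276203, 0.4212)–(-0.758834, 0.276203, 0.4212)  len=0.5524
  (v7,v8,v2) [--+] → (-0.40376, -0.699328, 0.4212)–(-0.758834, -0.276203, 0.4212)  len=0.5524
  (v8,v9,v2) [--+] → (0.140258, -0.79529, 0.4212)–(-0.40376, -0.699328, 0.4212)  len=0.5524
  (v9,v10,v2) [--+] → (0.618576, -0.519086, 0.4212)–(0.140258, -0.79529, 0.4212)  len=0.5523
  (v10,v1,v2) [--+] → (0.80752, 0, 0.4212)–(0.618576, -0.519086, 0.4212)  len=0.5524

Chained into 1 loop(s):
  loop 1: 9 segments, perimeter = 4.9715
Total perimeter = 4.971

loops=1 perimeter=4.971


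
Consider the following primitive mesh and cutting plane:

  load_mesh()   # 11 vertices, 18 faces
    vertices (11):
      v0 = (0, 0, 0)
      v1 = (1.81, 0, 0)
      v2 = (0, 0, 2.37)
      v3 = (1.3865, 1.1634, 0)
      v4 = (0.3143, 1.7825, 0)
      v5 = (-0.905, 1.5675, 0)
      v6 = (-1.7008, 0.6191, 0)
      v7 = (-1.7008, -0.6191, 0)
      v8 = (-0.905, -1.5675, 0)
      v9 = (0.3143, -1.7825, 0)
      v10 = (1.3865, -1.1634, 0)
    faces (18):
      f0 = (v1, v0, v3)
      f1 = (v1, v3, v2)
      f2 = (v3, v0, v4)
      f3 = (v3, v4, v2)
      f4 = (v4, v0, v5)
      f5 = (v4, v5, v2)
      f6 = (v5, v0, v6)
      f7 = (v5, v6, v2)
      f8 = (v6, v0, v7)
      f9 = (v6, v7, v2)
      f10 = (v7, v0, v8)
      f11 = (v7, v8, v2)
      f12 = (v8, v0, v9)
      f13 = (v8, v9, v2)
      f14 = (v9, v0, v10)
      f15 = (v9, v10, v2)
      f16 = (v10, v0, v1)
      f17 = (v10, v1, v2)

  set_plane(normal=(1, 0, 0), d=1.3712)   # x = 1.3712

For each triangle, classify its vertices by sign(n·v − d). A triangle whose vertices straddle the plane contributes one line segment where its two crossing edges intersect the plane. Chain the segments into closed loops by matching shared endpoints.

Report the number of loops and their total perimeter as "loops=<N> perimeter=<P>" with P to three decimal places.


Straddling triangles (8 of 18):
  (v1,v0,v3) [+-+] → (1.3712, 0, 0)–(1.3712, 1.15056, 0)  len=1.1506
  (v1,v3,v2) [++-] → (1.3712, 1.15056, 0.0261529)–(1.3712, 0, 0.574561)  len=1.2746
  (v3,v0,v4) [+--] → (1.3712, 1.15056, 0)–(1.3712, 1.17223, 0)  len=0.0217
  (v3,v4,v2) [+--] → (1.3712, 1.17223, 0)–(1.3712, 1.15056, 0.0261529)  len=0.0340
  (v9,v0,v10) [--+] → (1.3712, -1.15056, 0)–(1.3712, -1.17223, 0)  len=0.0217
  (v9,v10,v2) [-+-] → (1.3712, -1.17223, 0)–(1.3712, -1.15056, 0.0261529)  len=0.0340
  (v10,v0,v1) [+-+] → (1.3712, -1.15056, 0)–(1.3712, 0, 0)  len=1.1506
  (v10,v1,v2) [++-] → (1.3712, 0, 0.574561)–(1.3712, -1.15056, 0.0261529)  len=1.2746

Chained into 1 loop(s):
  loop 1: 8 segments, perimeter = 4.9616
Total perimeter = 4.962

loops=1 perimeter=4.962


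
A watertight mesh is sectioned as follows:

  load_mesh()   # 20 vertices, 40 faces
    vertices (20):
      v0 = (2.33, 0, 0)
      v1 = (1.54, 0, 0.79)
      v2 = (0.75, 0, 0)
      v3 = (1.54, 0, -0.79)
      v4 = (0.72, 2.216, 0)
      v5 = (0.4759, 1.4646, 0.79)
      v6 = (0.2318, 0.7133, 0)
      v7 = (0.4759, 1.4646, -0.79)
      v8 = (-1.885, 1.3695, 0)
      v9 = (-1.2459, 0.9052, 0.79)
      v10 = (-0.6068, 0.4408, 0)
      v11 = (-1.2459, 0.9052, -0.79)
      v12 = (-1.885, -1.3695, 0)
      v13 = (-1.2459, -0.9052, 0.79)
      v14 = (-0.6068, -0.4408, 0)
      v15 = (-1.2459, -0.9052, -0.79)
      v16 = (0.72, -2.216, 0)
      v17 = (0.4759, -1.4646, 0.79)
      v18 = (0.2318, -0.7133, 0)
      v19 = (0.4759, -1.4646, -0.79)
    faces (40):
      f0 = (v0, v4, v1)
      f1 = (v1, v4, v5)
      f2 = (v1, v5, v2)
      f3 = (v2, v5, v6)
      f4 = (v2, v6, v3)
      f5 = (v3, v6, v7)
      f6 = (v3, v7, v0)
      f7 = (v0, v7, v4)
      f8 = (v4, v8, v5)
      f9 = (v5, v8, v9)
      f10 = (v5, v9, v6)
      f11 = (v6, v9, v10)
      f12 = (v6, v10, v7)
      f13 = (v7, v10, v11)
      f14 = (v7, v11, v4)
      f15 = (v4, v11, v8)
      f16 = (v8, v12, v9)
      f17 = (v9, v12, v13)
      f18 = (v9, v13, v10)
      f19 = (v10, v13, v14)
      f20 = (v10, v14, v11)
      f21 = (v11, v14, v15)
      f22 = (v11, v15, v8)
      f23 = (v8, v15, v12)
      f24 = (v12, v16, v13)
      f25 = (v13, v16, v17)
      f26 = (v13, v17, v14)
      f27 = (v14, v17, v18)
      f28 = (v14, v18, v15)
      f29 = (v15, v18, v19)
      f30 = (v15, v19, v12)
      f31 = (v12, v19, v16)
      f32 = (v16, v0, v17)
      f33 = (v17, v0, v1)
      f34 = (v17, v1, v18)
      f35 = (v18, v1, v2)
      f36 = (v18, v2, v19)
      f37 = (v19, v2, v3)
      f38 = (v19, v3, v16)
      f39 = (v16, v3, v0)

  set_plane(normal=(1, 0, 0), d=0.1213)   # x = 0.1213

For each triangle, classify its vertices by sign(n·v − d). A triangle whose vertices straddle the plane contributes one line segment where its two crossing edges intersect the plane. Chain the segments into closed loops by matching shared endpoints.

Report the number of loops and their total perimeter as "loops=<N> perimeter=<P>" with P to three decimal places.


loops=2 perimeter=8.297

Straddling triangles (16 of 40):
  (v4,v8,v5) [+-+] → (0.1213, 2.02145, 0)–(0.1213, 1.45032, 0.671344)  len=0.8814
  (v5,v8,v9) [+--] → (0.1213, 1.45032, 0.671344)–(0.1213, 1.34939, 0.79)  len=0.1558
  (v5,v9,v6) [+-+] → (0.1213, 1.34939, 0.79)–(0.1213, 0.72765, 0.0590749)  len=0.9596
  (v6,v9,v10) [+--] → (0.1213, 0.72765, 0.0590749)–(0.1213, 0.677393, 0)  len=0.0776
  (v6,v10,v7) [+-+] → (0.1213, 0.677393, 0)–(0.1213, 1.12929, -0.531264)  len=0.6975
  (v7,v10,v11) [+--] → (0.1213, 1.12929, -0.531264)–(0.1213, 1.34939, -0.79)  len=0.3397
  (v7,v11,v4) [+-+] → (0.1213, 1.34939, -0.79)–(0.1213, 1.81681, -0.240589)  len=0.7213
  (v4,v11,v8) [+--] → (0.1213, 1.81681, -0.240589)–(0.1213, 2.02145, 0)  len=0.3159
  (v12,v16,v13) [-+-] → (0.1213, -2.02145, 0)–(0.1213, -1.81681, 0.240589)  len=0.3159
  (v13,v16,v17) [-++] → (0.1213, -1.81681, 0.240589)–(0.1213, -1.34939, 0.79)  len=0.7213
  (v13,v17,v14) [-+-] → (0.1213, -1.34939, 0.79)–(0.1213, -1.12929, 0.531264)  len=0.3397
  (v14,v17,v18) [-++] → (0.1213, -1.12929, 0.531264)–(0.1213, -0.677393, 0)  len=0.6975
  (v14,v18,v15) [-+-] → (0.1213, -0.677393, 0)–(0.1213, -0.72765, -0.0590749)  len=0.0776
  (v15,v18,v19) [-++] → (0.1213, -0.72765, -0.0590749)–(0.1213, -1.34939, -0.79)  len=0.9596
  (v15,v19,v12) [-+-] → (0.1213, -1.34939, -0.79)–(0.1213, -1.45032, -0.671344)  len=0.1558
  (v12,v19,v16) [-++] → (0.1213, -1.45032, -0.671344)–(0.1213, -2.02145, 0)  len=0.8814

Chained into 2 loop(s):
  loop 1: 8 segments, perimeter = 4.1487
  loop 2: 8 segments, perimeter = 4.1487
Total perimeter = 8.297


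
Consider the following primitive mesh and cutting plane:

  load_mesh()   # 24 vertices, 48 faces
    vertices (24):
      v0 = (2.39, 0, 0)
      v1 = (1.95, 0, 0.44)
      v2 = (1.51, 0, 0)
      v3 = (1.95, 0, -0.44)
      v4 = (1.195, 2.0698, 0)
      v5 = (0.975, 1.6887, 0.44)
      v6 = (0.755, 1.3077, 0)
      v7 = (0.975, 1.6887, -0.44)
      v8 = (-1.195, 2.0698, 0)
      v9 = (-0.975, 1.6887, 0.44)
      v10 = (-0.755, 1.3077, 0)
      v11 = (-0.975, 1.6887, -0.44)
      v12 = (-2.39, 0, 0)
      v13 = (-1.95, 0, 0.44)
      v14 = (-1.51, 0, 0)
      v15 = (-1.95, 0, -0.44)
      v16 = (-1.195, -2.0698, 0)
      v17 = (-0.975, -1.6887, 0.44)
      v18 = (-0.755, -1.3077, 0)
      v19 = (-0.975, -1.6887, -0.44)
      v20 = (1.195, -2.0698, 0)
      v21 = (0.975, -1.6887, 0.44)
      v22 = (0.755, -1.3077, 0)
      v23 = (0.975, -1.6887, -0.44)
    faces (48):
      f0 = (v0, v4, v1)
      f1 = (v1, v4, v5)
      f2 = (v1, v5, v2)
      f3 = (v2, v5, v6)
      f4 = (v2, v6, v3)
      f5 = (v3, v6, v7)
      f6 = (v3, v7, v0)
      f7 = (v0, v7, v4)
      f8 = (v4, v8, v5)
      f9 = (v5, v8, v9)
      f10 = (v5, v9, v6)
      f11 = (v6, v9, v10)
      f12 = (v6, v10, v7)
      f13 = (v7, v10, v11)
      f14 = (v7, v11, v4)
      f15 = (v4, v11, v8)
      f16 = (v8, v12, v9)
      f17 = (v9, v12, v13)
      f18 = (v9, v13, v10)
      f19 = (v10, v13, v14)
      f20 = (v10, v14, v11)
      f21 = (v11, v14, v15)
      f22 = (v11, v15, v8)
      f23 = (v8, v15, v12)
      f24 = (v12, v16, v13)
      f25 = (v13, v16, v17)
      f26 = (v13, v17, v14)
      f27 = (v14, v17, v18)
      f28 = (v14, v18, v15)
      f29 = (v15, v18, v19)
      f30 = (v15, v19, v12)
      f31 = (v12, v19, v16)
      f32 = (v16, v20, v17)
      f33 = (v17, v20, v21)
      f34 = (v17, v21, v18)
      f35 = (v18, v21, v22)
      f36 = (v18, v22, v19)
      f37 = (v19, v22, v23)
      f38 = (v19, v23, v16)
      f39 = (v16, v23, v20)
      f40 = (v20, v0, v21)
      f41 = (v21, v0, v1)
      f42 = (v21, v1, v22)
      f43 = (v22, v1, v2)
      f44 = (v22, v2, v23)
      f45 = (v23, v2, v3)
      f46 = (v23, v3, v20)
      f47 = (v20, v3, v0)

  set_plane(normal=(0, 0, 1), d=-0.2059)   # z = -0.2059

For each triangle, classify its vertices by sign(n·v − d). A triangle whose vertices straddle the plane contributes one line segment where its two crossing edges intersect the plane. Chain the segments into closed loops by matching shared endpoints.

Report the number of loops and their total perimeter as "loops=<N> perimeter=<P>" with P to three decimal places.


Straddling triangles (24 of 48):
  (v2,v6,v3) [++-] → (1.31421, 0.695756, -0.2059)–(1.7159, 0, -0.2059)  len=0.8034
  (v3,v6,v7) [-+-] → (1.31421, 0.695756, -0.2059)–(0.85795, 1.48599, -0.2059)  len=0.9125
  (v3,v7,v0) [--+] → (1.72784, 0.790235, -0.2059)–(2.1841, 0, -0.2059)  len=0.9125
  (v0,v7,v4) [+-+] → (1.72784, 0.790235, -0.2059)–(1.09205, 1.89146, -0.2059)  len=1.2716
  (v6,v10,v7) [++-] → (0.0545614, 1.48599, -0.2059)–(0.85795, 1.48599, -0.2059)  len=0.8034
  (v7,v10,v11) [-+-] → (0.0545614, 1.48599, -0.2059)–(-0.85795, 1.48599, -0.2059)  len=0.9125
  (v7,v11,v4) [--+] → (0.179539, 1.89146, -0.2059)–(1.09205, 1.89146, -0.2059)  len=0.9125
  (v4,v11,v8) [+-+] → (0.179539, 1.89146, -0.2059)–(-1.09205, 1.89146, -0.2059)  len=1.2716
  (v10,v14,v11) [++-] → (-1.25964, 0.790235, -0.2059)–(-0.85795, 1.48599, -0.2059)  len=0.8034
  (v11,v14,v15) [-+-] → (-1.25964, 0.790235, -0.2059)–(-1.7159, 0, -0.2059)  len=0.9125
  (v11,v15,v8) [--+] → (-1.54831, 1.10123, -0.2059)–(-1.09205, 1.89146, -0.2059)  len=0.9125
  (v8,v15,v12) [+-+] → (-1.54831, 1.10123, -0.2059)–(-2.1841, 0, -0.2059)  len=1.2716
  (v14,v18,v15) [++-] → (-1.31421, -0.695756, -0.2059)–(-1.7159, 0, -0.2059)  len=0.8034
  (v15,v18,v19) [-+-] → (-1.31421, -0.695756, -0.2059)–(-0.85795, -1.48599, -0.2059)  len=0.9125
  (v15,v19,v12) [--+] → (-1.72784, -0.790235, -0.2059)–(-2.1841, 0, -0.2059)  len=0.9125
  (v12,v19,v16) [+-+] → (-1.72784, -0.790235, -0.2059)–(-1.09205, -1.89146, -0.2059)  len=1.2716
  (v18,v22,v19) [++-] → (-0.0545614, -1.48599, -0.2059)–(-0.85795, -1.48599, -0.2059)  len=0.8034
  (v19,v22,v23) [-+-] → (-0.0545614, -1.48599, -0.2059)–(0.85795, -1.48599, -0.2059)  len=0.9125
  (v19,v23,v16) [--+] → (-0.179539, -1.89146, -0.2059)–(-1.09205, -1.89146, -0.2059)  len=0.9125
  (v16,v23,v20) [+-+] → (-0.179539, -1.89146, -0.2059)–(1.09205, -1.89146, -0.2059)  len=1.2716
  (v22,v2,v23) [++-] → (1.25964, -0.790235, -0.2059)–(0.85795, -1.48599, -0.2059)  len=0.8034
  (v23,v2,v3) [-+-] → (1.25964, -0.790235, -0.2059)–(1.7159, 0, -0.2059)  len=0.9125
  (v23,v3,v20) [--+] → (1.54831, -1.10123, -0.2059)–(1.09205, -1.89146, -0.2059)  len=0.9125
  (v20,v3,v0) [+-+] → (1.54831, -1.10123, -0.2059)–(2.1841, 0, -0.2059)  len=1.2716

Chained into 2 loop(s):
  loop 1: 12 segments, perimeter = 10.2953
  loop 2: 12 segments, perimeter = 13.1045
Total perimeter = 23.400

loops=2 perimeter=23.400


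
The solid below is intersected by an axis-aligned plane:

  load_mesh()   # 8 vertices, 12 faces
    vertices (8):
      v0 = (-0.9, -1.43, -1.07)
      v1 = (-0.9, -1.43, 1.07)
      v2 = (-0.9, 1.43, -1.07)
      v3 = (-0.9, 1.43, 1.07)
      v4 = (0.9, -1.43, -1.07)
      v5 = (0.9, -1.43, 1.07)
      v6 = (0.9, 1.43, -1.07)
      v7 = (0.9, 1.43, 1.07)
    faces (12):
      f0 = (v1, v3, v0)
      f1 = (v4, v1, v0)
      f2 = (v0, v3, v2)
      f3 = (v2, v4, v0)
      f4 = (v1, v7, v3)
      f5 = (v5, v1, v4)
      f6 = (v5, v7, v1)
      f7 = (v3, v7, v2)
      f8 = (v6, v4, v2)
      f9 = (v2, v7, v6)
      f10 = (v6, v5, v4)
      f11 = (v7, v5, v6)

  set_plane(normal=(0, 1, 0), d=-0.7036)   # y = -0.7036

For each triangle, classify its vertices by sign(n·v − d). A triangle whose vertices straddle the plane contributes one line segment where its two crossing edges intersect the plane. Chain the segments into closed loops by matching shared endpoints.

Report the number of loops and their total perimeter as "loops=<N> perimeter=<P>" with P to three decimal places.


loops=1 perimeter=7.880

Straddling triangles (8 of 12):
  (v1,v3,v0) [-+-] → (-0.9, -0.7036, 1.07)–(-0.9, -0.7036, -0.52647)  len=1.5965
  (v0,v3,v2) [-++] → (-0.9, -0.7036, -0.52647)–(-0.9, -0.7036, -1.07)  len=0.5435
  (v2,v4,v0) [+--] → (0.442825, -0.7036, -1.07)–(-0.9, -0.7036, -1.07)  len=1.3428
  (v1,v7,v3) [-++] → (-0.442825, -0.7036, 1.07)–(-0.9, -0.7036, 1.07)  len=0.4572
  (v5,v7,v1) [-+-] → (0.9, -0.7036, 1.07)–(-0.442825, -0.7036, 1.07)  len=1.3428
  (v6,v4,v2) [+-+] → (0.9, -0.7036, -1.07)–(0.442825, -0.7036, -1.07)  len=0.4572
  (v6,v5,v4) [+--] → (0.9, -0.7036, 0.52647)–(0.9, -0.7036, -1.07)  len=1.5965
  (v7,v5,v6) [+-+] → (0.9, -0.7036, 1.07)–(0.9, -0.7036, 0.52647)  len=0.5435

Chained into 1 loop(s):
  loop 1: 8 segments, perimeter = 7.8800
Total perimeter = 7.880


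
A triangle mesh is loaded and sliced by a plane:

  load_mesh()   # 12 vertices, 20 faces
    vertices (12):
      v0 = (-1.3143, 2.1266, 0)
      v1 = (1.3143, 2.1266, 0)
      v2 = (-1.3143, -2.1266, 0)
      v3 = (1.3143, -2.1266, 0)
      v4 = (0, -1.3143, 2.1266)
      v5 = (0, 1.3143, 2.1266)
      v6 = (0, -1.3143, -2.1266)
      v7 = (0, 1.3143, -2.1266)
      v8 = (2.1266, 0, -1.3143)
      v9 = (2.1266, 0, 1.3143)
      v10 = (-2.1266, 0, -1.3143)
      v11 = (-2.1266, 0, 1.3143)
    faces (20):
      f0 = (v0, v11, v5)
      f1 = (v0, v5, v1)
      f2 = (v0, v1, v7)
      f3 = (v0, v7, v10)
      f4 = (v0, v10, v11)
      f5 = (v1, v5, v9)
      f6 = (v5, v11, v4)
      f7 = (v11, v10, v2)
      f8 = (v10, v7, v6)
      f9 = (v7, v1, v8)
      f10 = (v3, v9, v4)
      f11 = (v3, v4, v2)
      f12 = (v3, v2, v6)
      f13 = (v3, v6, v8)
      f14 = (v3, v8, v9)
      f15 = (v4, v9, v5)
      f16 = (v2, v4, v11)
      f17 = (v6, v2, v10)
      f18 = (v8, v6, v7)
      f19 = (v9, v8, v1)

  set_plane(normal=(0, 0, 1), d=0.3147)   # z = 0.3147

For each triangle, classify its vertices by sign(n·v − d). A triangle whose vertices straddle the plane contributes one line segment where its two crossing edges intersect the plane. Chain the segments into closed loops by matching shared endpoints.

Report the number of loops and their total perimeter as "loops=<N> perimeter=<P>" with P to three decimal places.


loops=1 perimeter=13.605

Straddling triangles (10 of 20):
  (v0,v11,v5) [-++] → (-1.5088, 1.6174, 0.3147)–(-1.11981, 2.00639, 0.3147)  len=0.5501
  (v0,v5,v1) [-+-] → (-1.11981, 2.00639, 0.3147)–(1.11981, 2.00639, 0.3147)  len=2.2396
  (v0,v10,v11) [--+] → (-2.1266, 0, 0.3147)–(-1.5088, 1.6174, 0.3147)  len=1.7314
  (v1,v5,v9) [-++] → (1.11981, 2.00639, 0.3147)–(1.5088, 1.6174, 0.3147)  len=0.5501
  (v11,v10,v2) [+--] → (-2.1266, 0, 0.3147)–(-1.5088, -1.6174, 0.3147)  len=1.7314
  (v3,v9,v4) [-++] → (1.5088, -1.6174, 0.3147)–(1.11981, -2.00639, 0.3147)  len=0.5501
  (v3,v4,v2) [-+-] → (1.11981, -2.00639, 0.3147)–(-1.11981, -2.00639, 0.3147)  len=2.2396
  (v3,v8,v9) [--+] → (2.1266, 0, 0.3147)–(1.5088, -1.6174, 0.3147)  len=1.7314
  (v2,v4,v11) [-++] → (-1.11981, -2.00639, 0.3147)–(-1.5088, -1.6174, 0.3147)  len=0.5501
  (v9,v8,v1) [+--] → (2.1266, 0, 0.3147)–(1.5088, 1.6174, 0.3147)  len=1.7314

Chained into 1 loop(s):
  loop 1: 10 segments, perimeter = 13.6052
Total perimeter = 13.605
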